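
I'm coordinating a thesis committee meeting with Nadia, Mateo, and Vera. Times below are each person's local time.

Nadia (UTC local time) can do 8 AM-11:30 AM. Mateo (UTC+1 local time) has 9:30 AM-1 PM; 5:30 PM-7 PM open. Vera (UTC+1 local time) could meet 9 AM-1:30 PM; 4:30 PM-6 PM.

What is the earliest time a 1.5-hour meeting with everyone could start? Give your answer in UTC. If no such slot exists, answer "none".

08:30

Nadia in UTC: 08:00-11:30.
Mateo in UTC: 08:30-12:00, 16:30-18:00 (subtract 1h to convert from UTC+1).
Vera in UTC: 08:00-12:30, 15:30-17:00 (subtract 1h to convert from UTC+1).
Nadia ∩ Mateo: 08:30-11:30.
Nadia ∩ Mateo ∩ Vera: 08:30-11:30.
So the common availability across everyone is 08:30-11:30.
The first common window of at least 90 minutes is 08:30-11:30, so the earliest start is 08:30.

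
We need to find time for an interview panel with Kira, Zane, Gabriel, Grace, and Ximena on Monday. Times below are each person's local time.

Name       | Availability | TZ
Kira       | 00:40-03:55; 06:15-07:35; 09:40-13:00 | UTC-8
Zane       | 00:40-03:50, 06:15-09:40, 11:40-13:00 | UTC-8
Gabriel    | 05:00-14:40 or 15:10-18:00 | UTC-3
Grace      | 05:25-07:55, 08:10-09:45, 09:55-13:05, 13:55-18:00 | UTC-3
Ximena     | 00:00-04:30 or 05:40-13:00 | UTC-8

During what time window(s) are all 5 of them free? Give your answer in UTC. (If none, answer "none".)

Kira in UTC: 08:40-11:55, 14:15-15:35, 17:40-21:00 (add 8h to convert from UTC-8).
Zane in UTC: 08:40-11:50, 14:15-17:40, 19:40-21:00 (add 8h to convert from UTC-8).
Gabriel in UTC: 08:00-17:40, 18:10-21:00 (add 3h to convert from UTC-3).
Grace in UTC: 08:25-10:55, 11:10-12:45, 12:55-16:05, 16:55-21:00 (add 3h to convert from UTC-3).
Ximena in UTC: 08:00-12:30, 13:40-21:00 (add 8h to convert from UTC-8).
Kira ∩ Zane: 08:40-11:50, 14:15-15:35, 19:40-21:00.
Kira ∩ Zane ∩ Gabriel: 08:40-11:50, 14:15-15:35, 19:40-21:00.
Kira ∩ Zane ∩ Gabriel ∩ Grace: 08:40-10:55, 11:10-11:50, 14:15-15:35, 19:40-21:00.
Kira ∩ Zane ∩ Gabriel ∩ Grace ∩ Ximena: 08:40-10:55, 11:10-11:50, 14:15-15:35, 19:40-21:00.
Those are the intersection windows.

08:40-10:55, 11:10-11:50, 14:15-15:35, 19:40-21:00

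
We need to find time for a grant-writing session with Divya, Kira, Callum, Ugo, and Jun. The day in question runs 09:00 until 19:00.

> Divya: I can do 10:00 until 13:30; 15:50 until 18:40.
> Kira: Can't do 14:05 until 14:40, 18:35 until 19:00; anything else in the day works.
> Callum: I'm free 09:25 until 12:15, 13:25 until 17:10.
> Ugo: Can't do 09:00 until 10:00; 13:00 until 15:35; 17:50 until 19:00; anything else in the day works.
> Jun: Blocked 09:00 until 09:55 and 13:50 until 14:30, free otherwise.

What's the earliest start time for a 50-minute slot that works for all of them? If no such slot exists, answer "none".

Divya free: 10:00-13:30, 15:50-18:40.
Kira free: 09:00-14:05, 14:40-18:35 (invert busy blocks within the working day).
Callum free: 09:25-12:15, 13:25-17:10.
Ugo free: 10:00-13:00, 15:35-17:50 (invert busy blocks within the working day).
Jun free: 09:55-13:50, 14:30-19:00 (invert busy blocks within the working day).
Divya ∩ Kira: 10:00-13:30, 15:50-18:35.
Divya ∩ Kira ∩ Callum: 10:00-12:15, 13:25-13:30, 15:50-17:10.
Divya ∩ Kira ∩ Callum ∩ Ugo: 10:00-12:15, 15:50-17:10.
Divya ∩ Kira ∩ Callum ∩ Ugo ∩ Jun: 10:00-12:15, 15:50-17:10.
The first common window of at least 50 minutes is 10:00-12:15, so the earliest start is 10:00.

10:00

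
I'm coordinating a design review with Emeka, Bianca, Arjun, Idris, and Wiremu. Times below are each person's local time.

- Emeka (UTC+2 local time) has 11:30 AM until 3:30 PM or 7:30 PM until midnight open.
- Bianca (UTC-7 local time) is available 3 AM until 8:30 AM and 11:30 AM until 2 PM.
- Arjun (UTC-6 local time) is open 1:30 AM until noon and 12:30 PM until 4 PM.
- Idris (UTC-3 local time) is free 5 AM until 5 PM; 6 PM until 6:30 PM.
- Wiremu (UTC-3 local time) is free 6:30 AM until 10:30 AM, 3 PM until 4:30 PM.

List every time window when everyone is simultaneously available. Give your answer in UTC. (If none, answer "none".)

10:00-13:30, 18:30-19:30

Emeka in UTC: 09:30-13:30, 17:30-22:00 (subtract 2h to convert from UTC+2).
Bianca in UTC: 10:00-15:30, 18:30-21:00 (add 7h to convert from UTC-7).
Arjun in UTC: 07:30-18:00, 18:30-22:00 (add 6h to convert from UTC-6).
Idris in UTC: 08:00-20:00, 21:00-21:30 (add 3h to convert from UTC-3).
Wiremu in UTC: 09:30-13:30, 18:00-19:30 (add 3h to convert from UTC-3).
Emeka ∩ Bianca: 10:00-13:30, 18:30-21:00.
Emeka ∩ Bianca ∩ Arjun: 10:00-13:30, 18:30-21:00.
Emeka ∩ Bianca ∩ Arjun ∩ Idris: 10:00-13:30, 18:30-20:00.
Emeka ∩ Bianca ∩ Arjun ∩ Idris ∩ Wiremu: 10:00-13:30, 18:30-19:30.
So the common availability across everyone is 10:00-13:30, 18:30-19:30.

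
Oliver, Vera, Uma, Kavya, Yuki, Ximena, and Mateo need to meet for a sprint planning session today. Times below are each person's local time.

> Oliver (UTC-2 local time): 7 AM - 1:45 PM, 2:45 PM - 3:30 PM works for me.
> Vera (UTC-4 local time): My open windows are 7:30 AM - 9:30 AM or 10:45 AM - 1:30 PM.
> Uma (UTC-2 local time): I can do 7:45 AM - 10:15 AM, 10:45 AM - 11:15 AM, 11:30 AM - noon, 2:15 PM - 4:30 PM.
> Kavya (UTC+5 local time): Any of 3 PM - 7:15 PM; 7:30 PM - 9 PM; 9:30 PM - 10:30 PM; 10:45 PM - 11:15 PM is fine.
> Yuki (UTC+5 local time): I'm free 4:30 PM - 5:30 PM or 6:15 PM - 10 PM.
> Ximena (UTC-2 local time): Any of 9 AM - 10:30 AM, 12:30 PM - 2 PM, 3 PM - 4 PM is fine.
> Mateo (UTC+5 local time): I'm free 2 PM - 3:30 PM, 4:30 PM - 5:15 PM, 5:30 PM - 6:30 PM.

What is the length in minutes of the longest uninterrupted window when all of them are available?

Oliver in UTC: 09:00-15:45, 16:45-17:30 (add 2h to convert from UTC-2).
Vera in UTC: 11:30-13:30, 14:45-17:30 (add 4h to convert from UTC-4).
Uma in UTC: 09:45-12:15, 12:45-13:15, 13:30-14:00, 16:15-18:30 (add 2h to convert from UTC-2).
Kavya in UTC: 10:00-14:15, 14:30-16:00, 16:30-17:30, 17:45-18:15 (subtract 5h to convert from UTC+5).
Yuki in UTC: 11:30-12:30, 13:15-17:00 (subtract 5h to convert from UTC+5).
Ximena in UTC: 11:00-12:30, 14:30-16:00, 17:00-18:00 (add 2h to convert from UTC-2).
Mateo in UTC: 09:00-10:30, 11:30-12:15, 12:30-13:30 (subtract 5h to convert from UTC+5).
Oliver ∩ Vera: 11:30-13:30, 14:45-15:45, 16:45-17:30.
Oliver ∩ Vera ∩ Uma: 11:30-12:15, 12:45-13:15, 16:45-17:30.
Oliver ∩ Vera ∩ Uma ∩ Kavya: 11:30-12:15, 12:45-13:15, 16:45-17:30.
Oliver ∩ Vera ∩ Uma ∩ Kavya ∩ Yuki: 11:30-12:15, 16:45-17:00.
Oliver ∩ Vera ∩ Uma ∩ Kavya ∩ Yuki ∩ Ximena: 11:30-12:15.
Oliver ∩ Vera ∩ Uma ∩ Kavya ∩ Yuki ∩ Ximena ∩ Mateo: 11:30-12:15.
The longest is 11:30-12:15 at 45 minutes.

45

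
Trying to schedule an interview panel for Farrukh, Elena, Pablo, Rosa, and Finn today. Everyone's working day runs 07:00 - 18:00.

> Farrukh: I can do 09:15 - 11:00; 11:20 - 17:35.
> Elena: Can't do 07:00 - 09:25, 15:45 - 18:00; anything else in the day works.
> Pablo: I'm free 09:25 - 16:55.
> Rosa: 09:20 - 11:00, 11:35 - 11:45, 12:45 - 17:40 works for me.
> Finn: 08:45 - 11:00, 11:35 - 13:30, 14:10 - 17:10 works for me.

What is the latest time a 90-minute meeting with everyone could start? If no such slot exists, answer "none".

14:15

Farrukh free: 09:15-11:00, 11:20-17:35.
Elena free: 09:25-15:45 (invert busy blocks within the working day).
Pablo free: 09:25-16:55.
Rosa free: 09:20-11:00, 11:35-11:45, 12:45-17:40.
Finn free: 08:45-11:00, 11:35-13:30, 14:10-17:10.
Farrukh ∩ Elena: 09:25-11:00, 11:20-15:45.
Farrukh ∩ Elena ∩ Pablo: 09:25-11:00, 11:20-15:45.
Farrukh ∩ Elena ∩ Pablo ∩ Rosa: 09:25-11:00, 11:35-11:45, 12:45-15:45.
Farrukh ∩ Elena ∩ Pablo ∩ Rosa ∩ Finn: 09:25-11:00, 11:35-11:45, 12:45-13:30, 14:10-15:45.
The last common window of at least 90 minutes is 14:10-15:45; a 90-minute meeting can start as late as 14:15 and still end by 15:45.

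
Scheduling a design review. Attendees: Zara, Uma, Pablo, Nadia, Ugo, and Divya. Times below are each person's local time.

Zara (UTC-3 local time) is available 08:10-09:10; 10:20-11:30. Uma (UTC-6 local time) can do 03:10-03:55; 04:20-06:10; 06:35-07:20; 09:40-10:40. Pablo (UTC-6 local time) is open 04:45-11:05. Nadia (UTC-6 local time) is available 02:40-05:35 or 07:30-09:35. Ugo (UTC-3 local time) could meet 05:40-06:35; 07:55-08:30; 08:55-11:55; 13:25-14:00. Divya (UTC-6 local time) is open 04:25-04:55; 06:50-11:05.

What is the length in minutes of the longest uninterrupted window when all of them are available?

Zara in UTC: 11:10-12:10, 13:20-14:30 (add 3h to convert from UTC-3).
Uma in UTC: 09:10-09:55, 10:20-12:10, 12:35-13:20, 15:40-16:40 (add 6h to convert from UTC-6).
Pablo in UTC: 10:45-17:05 (add 6h to convert from UTC-6).
Nadia in UTC: 08:40-11:35, 13:30-15:35 (add 6h to convert from UTC-6).
Ugo in UTC: 08:40-09:35, 10:55-11:30, 11:55-14:55, 16:25-17:00 (add 3h to convert from UTC-3).
Divya in UTC: 10:25-10:55, 12:50-17:05 (add 6h to convert from UTC-6).
Zara ∩ Uma: 11:10-12:10.
Zara ∩ Uma ∩ Pablo: 11:10-12:10.
Zara ∩ Uma ∩ Pablo ∩ Nadia: 11:10-11:35.
Zara ∩ Uma ∩ Pablo ∩ Nadia ∩ Ugo: 11:10-11:30.
Zara ∩ Uma ∩ Pablo ∩ Nadia ∩ Ugo ∩ Divya: ∅.
There is no time when everyone is free.
No common window exists, so the longest block is 0 minutes.

0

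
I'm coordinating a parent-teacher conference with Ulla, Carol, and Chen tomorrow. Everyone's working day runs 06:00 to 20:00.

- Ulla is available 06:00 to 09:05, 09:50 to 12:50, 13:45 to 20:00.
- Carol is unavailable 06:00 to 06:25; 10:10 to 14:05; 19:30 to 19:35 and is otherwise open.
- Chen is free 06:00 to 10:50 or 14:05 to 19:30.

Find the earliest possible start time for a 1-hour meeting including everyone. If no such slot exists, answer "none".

06:25

Ulla free: 06:00-09:05, 09:50-12:50, 13:45-20:00.
Carol free: 06:25-10:10, 14:05-19:30, 19:35-20:00 (invert busy blocks within the working day).
Chen free: 06:00-10:50, 14:05-19:30.
Ulla ∩ Carol: 06:25-09:05, 09:50-10:10, 14:05-19:30, 19:35-20:00.
Ulla ∩ Carol ∩ Chen: 06:25-09:05, 09:50-10:10, 14:05-19:30.
The first common window of at least 60 minutes is 06:25-09:05, so the earliest start is 06:25.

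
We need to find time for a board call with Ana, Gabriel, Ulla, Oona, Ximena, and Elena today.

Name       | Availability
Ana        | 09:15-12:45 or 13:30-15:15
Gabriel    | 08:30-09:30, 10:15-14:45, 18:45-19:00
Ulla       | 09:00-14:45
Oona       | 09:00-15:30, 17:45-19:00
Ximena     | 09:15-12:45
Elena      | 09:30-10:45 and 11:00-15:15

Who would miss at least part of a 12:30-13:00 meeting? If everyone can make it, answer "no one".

Ana: not fully free for 12:30-13:00. Gabriel: free for 12:30-13:00. Ulla: free for 12:30-13:00. Oona: free for 12:30-13:00. Ximena: not fully free for 12:30-13:00. Elena: free for 12:30-13:00.

Ana, Ximena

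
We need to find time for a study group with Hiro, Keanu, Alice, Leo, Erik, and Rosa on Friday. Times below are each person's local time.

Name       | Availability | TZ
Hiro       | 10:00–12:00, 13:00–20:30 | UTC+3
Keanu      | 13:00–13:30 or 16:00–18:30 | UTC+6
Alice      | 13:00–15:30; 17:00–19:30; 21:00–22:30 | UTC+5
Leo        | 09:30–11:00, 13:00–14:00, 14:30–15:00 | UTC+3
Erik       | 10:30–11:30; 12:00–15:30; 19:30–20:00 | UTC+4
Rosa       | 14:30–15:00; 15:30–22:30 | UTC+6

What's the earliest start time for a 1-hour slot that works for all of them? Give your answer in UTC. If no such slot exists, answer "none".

none

Hiro in UTC: 07:00-09:00, 10:00-17:30 (subtract 3h to convert from UTC+3).
Keanu in UTC: 07:00-07:30, 10:00-12:30 (subtract 6h to convert from UTC+6).
Alice in UTC: 08:00-10:30, 12:00-14:30, 16:00-17:30 (subtract 5h to convert from UTC+5).
Leo in UTC: 06:30-08:00, 10:00-11:00, 11:30-12:00 (subtract 3h to convert from UTC+3).
Erik in UTC: 06:30-07:30, 08:00-11:30, 15:30-16:00 (subtract 4h to convert from UTC+4).
Rosa in UTC: 08:30-09:00, 09:30-16:30 (subtract 6h to convert from UTC+6).
Hiro ∩ Keanu: 07:00-07:30, 10:00-12:30.
Hiro ∩ Keanu ∩ Alice: 10:00-10:30, 12:00-12:30.
Hiro ∩ Keanu ∩ Alice ∩ Leo: 10:00-10:30.
Hiro ∩ Keanu ∩ Alice ∩ Leo ∩ Erik: 10:00-10:30.
Hiro ∩ Keanu ∩ Alice ∩ Leo ∩ Erik ∩ Rosa: 10:00-10:30.
No common window is at least 60 minutes long.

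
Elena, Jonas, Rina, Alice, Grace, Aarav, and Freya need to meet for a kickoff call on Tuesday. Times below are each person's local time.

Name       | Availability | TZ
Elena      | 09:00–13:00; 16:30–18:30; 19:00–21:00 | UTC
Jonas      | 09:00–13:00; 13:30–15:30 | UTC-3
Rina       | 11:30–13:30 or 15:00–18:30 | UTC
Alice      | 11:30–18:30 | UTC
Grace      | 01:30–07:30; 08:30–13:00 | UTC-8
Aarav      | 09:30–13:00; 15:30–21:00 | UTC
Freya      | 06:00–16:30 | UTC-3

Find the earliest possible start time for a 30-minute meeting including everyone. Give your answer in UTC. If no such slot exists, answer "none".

Elena in UTC: 09:00-13:00, 16:30-18:30, 19:00-21:00.
Jonas in UTC: 12:00-16:00, 16:30-18:30 (add 3h to convert from UTC-3).
Rina in UTC: 11:30-13:30, 15:00-18:30.
Alice in UTC: 11:30-18:30.
Grace in UTC: 09:30-15:30, 16:30-21:00 (add 8h to convert from UTC-8).
Aarav in UTC: 09:30-13:00, 15:30-21:00.
Freya in UTC: 09:00-19:30 (add 3h to convert from UTC-3).
Elena ∩ Jonas: 12:00-13:00, 16:30-18:30.
Elena ∩ Jonas ∩ Rina: 12:00-13:00, 16:30-18:30.
Elena ∩ Jonas ∩ Rina ∩ Alice: 12:00-13:00, 16:30-18:30.
Elena ∩ Jonas ∩ Rina ∩ Alice ∩ Grace: 12:00-13:00, 16:30-18:30.
Elena ∩ Jonas ∩ Rina ∩ Alice ∩ Grace ∩ Aarav: 12:00-13:00, 16:30-18:30.
Elena ∩ Jonas ∩ Rina ∩ Alice ∩ Grace ∩ Aarav ∩ Freya: 12:00-13:00, 16:30-18:30.
Those are the intersection windows.
The first common window of at least 30 minutes is 12:00-13:00, so the earliest start is 12:00.

12:00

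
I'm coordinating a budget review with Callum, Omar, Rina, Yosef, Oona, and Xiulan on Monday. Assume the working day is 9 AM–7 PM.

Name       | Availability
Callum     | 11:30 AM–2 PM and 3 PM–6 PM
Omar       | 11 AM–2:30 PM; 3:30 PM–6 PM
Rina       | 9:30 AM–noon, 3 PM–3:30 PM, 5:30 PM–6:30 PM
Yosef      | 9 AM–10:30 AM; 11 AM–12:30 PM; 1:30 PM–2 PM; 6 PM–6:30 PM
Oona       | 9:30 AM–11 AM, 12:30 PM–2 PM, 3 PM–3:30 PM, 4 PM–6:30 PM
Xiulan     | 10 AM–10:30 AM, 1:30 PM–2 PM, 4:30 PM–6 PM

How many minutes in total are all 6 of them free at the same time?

Callum ∩ Omar: 11:30-14:00, 15:30-18:00.
Callum ∩ Omar ∩ Rina: 11:30-12:00, 17:30-18:00.
Callum ∩ Omar ∩ Rina ∩ Yosef: 11:30-12:00.
Callum ∩ Omar ∩ Rina ∩ Yosef ∩ Oona: ∅.
Callum ∩ Omar ∩ Rina ∩ Yosef ∩ Oona ∩ Xiulan: ∅.
There is no time when everyone is free.
There is no common window, so the total is 0 minutes.

0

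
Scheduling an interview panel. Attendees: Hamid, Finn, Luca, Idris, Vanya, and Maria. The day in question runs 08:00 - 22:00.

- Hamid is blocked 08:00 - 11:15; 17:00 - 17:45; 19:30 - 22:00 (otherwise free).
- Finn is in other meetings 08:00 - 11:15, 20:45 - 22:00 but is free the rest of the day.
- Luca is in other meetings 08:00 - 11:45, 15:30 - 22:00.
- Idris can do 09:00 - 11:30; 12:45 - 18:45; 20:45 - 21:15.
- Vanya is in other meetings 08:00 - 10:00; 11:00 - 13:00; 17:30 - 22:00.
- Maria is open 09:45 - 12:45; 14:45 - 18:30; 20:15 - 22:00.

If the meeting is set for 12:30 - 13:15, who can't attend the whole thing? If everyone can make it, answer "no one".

Hamid free: 11:15-17:00, 17:45-19:30 (invert busy blocks within the working day).
Finn free: 11:15-20:45 (invert busy blocks within the working day).
Luca free: 11:45-15:30 (invert busy blocks within the working day).
Idris free: 09:00-11:30, 12:45-18:45, 20:45-21:15.
Vanya free: 10:00-11:00, 13:00-17:30 (invert busy blocks within the working day).
Maria free: 09:45-12:45, 14:45-18:30, 20:15-22:00.
Hamid: free for 12:30-13:15. Finn: free for 12:30-13:15. Luca: free for 12:30-13:15. Idris: not fully free for 12:30-13:15. Vanya: not fully free for 12:30-13:15. Maria: not fully free for 12:30-13:15.

Idris, Maria, Vanya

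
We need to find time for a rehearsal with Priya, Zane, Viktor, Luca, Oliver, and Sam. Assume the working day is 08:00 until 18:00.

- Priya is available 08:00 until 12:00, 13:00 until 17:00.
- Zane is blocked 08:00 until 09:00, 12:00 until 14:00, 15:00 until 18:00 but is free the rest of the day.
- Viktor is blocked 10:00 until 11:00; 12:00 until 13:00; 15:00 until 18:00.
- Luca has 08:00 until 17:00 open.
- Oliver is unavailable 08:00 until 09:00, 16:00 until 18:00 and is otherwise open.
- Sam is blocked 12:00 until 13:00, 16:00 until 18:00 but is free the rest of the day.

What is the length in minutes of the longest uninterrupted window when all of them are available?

60

Priya free: 08:00-12:00, 13:00-17:00.
Zane free: 09:00-12:00, 14:00-15:00 (invert busy blocks within the working day).
Viktor free: 08:00-10:00, 11:00-12:00, 13:00-15:00 (invert busy blocks within the working day).
Luca free: 08:00-17:00.
Oliver free: 09:00-16:00 (invert busy blocks within the working day).
Sam free: 08:00-12:00, 13:00-16:00 (invert busy blocks within the working day).
Priya ∩ Zane: 09:00-12:00, 14:00-15:00.
Priya ∩ Zane ∩ Viktor: 09:00-10:00, 11:00-12:00, 14:00-15:00.
Priya ∩ Zane ∩ Viktor ∩ Luca: 09:00-10:00, 11:00-12:00, 14:00-15:00.
Priya ∩ Zane ∩ Viktor ∩ Luca ∩ Oliver: 09:00-10:00, 11:00-12:00, 14:00-15:00.
Priya ∩ Zane ∩ Viktor ∩ Luca ∩ Oliver ∩ Sam: 09:00-10:00, 11:00-12:00, 14:00-15:00.
The longest is 09:00-10:00 at 60 minutes.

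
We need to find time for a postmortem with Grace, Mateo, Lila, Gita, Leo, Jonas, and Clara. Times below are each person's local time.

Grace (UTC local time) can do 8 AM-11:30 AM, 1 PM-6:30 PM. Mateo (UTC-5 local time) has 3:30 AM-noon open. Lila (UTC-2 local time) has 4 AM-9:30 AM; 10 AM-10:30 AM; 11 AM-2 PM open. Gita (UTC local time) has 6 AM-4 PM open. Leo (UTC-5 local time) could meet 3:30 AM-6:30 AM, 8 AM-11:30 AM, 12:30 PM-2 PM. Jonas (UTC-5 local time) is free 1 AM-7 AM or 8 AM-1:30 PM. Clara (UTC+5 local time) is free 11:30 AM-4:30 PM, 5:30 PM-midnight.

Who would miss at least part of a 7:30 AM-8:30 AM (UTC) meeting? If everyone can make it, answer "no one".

Grace, Leo, Mateo

Grace in UTC: 08:00-11:30, 13:00-18:30.
Mateo in UTC: 08:30-17:00 (add 5h to convert from UTC-5).
Lila in UTC: 06:00-11:30, 12:00-12:30, 13:00-16:00 (add 2h to convert from UTC-2).
Gita in UTC: 06:00-16:00.
Leo in UTC: 08:30-11:30, 13:00-16:30, 17:30-19:00 (add 5h to convert from UTC-5).
Jonas in UTC: 06:00-12:00, 13:00-18:30 (add 5h to convert from UTC-5).
Clara in UTC: 06:30-11:30, 12:30-19:00 (subtract 5h to convert from UTC+5).
Grace: not fully free for 07:30-08:30. Mateo: not fully free for 07:30-08:30. Lila: free for 07:30-08:30. Gita: free for 07:30-08:30. Leo: not fully free for 07:30-08:30. Jonas: free for 07:30-08:30. Clara: free for 07:30-08:30.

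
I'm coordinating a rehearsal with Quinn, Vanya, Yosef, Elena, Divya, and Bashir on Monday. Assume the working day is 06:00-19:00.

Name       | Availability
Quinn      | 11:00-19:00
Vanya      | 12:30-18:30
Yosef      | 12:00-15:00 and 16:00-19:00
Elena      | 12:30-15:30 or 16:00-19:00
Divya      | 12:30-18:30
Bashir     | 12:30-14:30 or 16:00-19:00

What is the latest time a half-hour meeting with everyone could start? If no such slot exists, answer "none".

18:00

Quinn ∩ Vanya: 12:30-18:30.
Quinn ∩ Vanya ∩ Yosef: 12:30-15:00, 16:00-18:30.
Quinn ∩ Vanya ∩ Yosef ∩ Elena: 12:30-15:00, 16:00-18:30.
Quinn ∩ Vanya ∩ Yosef ∩ Elena ∩ Divya: 12:30-15:00, 16:00-18:30.
Quinn ∩ Vanya ∩ Yosef ∩ Elena ∩ Divya ∩ Bashir: 12:30-14:30, 16:00-18:30.
The last common window of at least 30 minutes is 16:00-18:30; a 30-minute meeting can start as late as 18:00 and still end by 18:30.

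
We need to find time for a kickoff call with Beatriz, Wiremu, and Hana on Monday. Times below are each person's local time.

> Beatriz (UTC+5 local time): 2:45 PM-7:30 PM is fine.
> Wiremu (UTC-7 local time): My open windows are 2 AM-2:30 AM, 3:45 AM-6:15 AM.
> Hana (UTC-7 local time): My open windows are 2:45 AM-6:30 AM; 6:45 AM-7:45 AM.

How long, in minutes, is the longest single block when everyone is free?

150

Beatriz in UTC: 09:45-14:30 (subtract 5h to convert from UTC+5).
Wiremu in UTC: 09:00-09:30, 10:45-13:15 (add 7h to convert from UTC-7).
Hana in UTC: 09:45-13:30, 13:45-14:45 (add 7h to convert from UTC-7).
Beatriz ∩ Wiremu: 10:45-13:15.
Beatriz ∩ Wiremu ∩ Hana: 10:45-13:15.
The longest is 10:45-13:15 at 150 minutes.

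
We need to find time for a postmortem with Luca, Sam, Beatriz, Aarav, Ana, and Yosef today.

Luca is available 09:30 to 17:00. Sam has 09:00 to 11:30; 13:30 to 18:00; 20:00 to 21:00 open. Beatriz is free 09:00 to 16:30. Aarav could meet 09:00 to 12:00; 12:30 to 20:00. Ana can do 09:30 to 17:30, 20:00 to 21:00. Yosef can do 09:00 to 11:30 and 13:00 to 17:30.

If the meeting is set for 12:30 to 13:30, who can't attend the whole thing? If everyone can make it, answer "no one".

Luca: free for 12:30-13:30. Sam: not fully free for 12:30-13:30. Beatriz: free for 12:30-13:30. Aarav: free for 12:30-13:30. Ana: free for 12:30-13:30. Yosef: not fully free for 12:30-13:30.

Sam, Yosef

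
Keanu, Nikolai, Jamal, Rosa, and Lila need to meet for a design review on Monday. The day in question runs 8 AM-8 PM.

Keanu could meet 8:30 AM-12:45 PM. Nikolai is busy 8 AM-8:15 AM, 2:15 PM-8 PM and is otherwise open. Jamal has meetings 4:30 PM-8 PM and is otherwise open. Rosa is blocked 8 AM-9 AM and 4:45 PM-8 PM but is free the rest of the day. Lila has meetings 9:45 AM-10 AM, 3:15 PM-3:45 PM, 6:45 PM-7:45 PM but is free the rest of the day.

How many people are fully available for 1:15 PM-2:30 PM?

3

Keanu free: 08:30-12:45.
Nikolai free: 08:15-14:15 (invert busy blocks within the working day).
Jamal free: 08:00-16:30 (invert busy blocks within the working day).
Rosa free: 09:00-16:45 (invert busy blocks within the working day).
Lila free: 08:00-09:45, 10:00-15:15, 15:45-18:45, 19:45-20:00 (invert busy blocks within the working day).
Jamal, Rosa, and Lila can make the full 13:15-14:30 slot — that's 3.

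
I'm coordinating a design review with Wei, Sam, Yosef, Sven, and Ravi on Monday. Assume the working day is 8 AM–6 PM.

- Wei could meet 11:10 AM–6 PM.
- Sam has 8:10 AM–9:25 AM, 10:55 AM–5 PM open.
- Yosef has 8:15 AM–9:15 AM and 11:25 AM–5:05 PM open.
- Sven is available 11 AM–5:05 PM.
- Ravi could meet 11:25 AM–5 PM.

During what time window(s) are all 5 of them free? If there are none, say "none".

Wei ∩ Sam: 11:10-17:00.
Wei ∩ Sam ∩ Yosef: 11:25-17:00.
Wei ∩ Sam ∩ Yosef ∩ Sven: 11:25-17:00.
Wei ∩ Sam ∩ Yosef ∩ Sven ∩ Ravi: 11:25-17:00.

11:25-17:00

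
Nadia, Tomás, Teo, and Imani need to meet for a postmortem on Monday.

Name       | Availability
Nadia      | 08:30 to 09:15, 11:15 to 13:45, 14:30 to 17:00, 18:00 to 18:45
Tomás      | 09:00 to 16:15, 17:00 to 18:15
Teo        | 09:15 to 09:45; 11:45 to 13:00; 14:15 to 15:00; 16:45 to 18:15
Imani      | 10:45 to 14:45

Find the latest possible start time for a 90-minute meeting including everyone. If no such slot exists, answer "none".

Nadia ∩ Tomás: 09:00-09:15, 11:15-13:45, 14:30-16:15, 18:00-18:15.
Nadia ∩ Tomás ∩ Teo: 11:45-13:00, 14:30-15:00, 18:00-18:15.
Nadia ∩ Tomás ∩ Teo ∩ Imani: 11:45-13:00, 14:30-14:45.
No common window is at least 90 minutes long.

none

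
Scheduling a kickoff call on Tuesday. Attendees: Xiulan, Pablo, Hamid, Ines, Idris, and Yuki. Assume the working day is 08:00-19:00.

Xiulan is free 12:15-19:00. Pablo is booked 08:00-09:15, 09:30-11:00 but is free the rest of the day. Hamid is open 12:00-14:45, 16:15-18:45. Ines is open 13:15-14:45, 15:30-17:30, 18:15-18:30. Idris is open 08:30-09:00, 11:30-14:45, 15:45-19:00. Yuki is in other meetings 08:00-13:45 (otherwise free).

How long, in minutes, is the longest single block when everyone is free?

Xiulan free: 12:15-19:00.
Pablo free: 09:15-09:30, 11:00-19:00 (invert busy blocks within the working day).
Hamid free: 12:00-14:45, 16:15-18:45.
Ines free: 13:15-14:45, 15:30-17:30, 18:15-18:30.
Idris free: 08:30-09:00, 11:30-14:45, 15:45-19:00.
Yuki free: 13:45-19:00 (invert busy blocks within the working day).
Xiulan ∩ Pablo: 12:15-19:00.
Xiulan ∩ Pablo ∩ Hamid: 12:15-14:45, 16:15-18:45.
Xiulan ∩ Pablo ∩ Hamid ∩ Ines: 13:15-14:45, 16:15-17:30, 18:15-18:30.
Xiulan ∩ Pablo ∩ Hamid ∩ Ines ∩ Idris: 13:15-14:45, 16:15-17:30, 18:15-18:30.
Xiulan ∩ Pablo ∩ Hamid ∩ Ines ∩ Idris ∩ Yuki: 13:45-14:45, 16:15-17:30, 18:15-18:30.
The longest is 16:15-17:30 at 75 minutes.

75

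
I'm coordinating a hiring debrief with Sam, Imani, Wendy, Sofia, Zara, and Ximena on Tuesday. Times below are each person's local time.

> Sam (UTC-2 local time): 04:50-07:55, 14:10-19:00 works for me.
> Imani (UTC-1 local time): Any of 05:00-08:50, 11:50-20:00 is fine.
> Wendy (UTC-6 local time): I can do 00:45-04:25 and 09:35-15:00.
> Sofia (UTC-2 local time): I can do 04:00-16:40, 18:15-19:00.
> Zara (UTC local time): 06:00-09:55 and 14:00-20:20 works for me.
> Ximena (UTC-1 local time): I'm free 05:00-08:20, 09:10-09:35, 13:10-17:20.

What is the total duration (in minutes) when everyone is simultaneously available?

280

Sam in UTC: 06:50-09:55, 16:10-21:00 (add 2h to convert from UTC-2).
Imani in UTC: 06:00-09:50, 12:50-21:00 (add 1h to convert from UTC-1).
Wendy in UTC: 06:45-10:25, 15:35-21:00 (add 6h to convert from UTC-6).
Sofia in UTC: 06:00-18:40, 20:15-21:00 (add 2h to convert from UTC-2).
Zara in UTC: 06:00-09:55, 14:00-20:20.
Ximena in UTC: 06:00-09:20, 10:10-10:35, 14:10-18:20 (add 1h to convert from UTC-1).
Sam ∩ Imani: 06:50-09:50, 16:10-21:00.
Sam ∩ Imani ∩ Wendy: 06:50-09:50, 16:10-21:00.
Sam ∩ Imani ∩ Wendy ∩ Sofia: 06:50-09:50, 16:10-18:40, 20:15-21:00.
Sam ∩ Imani ∩ Wendy ∩ Sofia ∩ Zara: 06:50-09:50, 16:10-18:40, 20:15-20:20.
Sam ∩ Imani ∩ Wendy ∩ Sofia ∩ Zara ∩ Ximena: 06:50-09:20, 16:10-18:20.
Summing the common windows: 150 + 130 = 280 minutes.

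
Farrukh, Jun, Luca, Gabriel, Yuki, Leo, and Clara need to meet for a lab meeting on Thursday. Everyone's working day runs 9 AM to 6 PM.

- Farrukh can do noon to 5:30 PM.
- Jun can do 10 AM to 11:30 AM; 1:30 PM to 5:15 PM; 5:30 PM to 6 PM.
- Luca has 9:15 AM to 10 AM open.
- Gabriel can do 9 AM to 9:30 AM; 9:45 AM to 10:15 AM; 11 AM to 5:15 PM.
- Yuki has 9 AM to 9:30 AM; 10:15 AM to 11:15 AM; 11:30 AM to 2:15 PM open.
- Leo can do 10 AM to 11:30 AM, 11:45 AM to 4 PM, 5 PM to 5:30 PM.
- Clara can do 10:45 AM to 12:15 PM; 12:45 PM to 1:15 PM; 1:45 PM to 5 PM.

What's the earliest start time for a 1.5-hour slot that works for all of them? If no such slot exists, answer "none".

none

Farrukh ∩ Jun: 13:30-17:15.
Farrukh ∩ Jun ∩ Luca: ∅.
Farrukh ∩ Jun ∩ Luca ∩ Gabriel: ∅.
Farrukh ∩ Jun ∩ Luca ∩ Gabriel ∩ Yuki: ∅.
Farrukh ∩ Jun ∩ Luca ∩ Gabriel ∩ Yuki ∩ Leo: ∅.
Farrukh ∩ Jun ∩ Luca ∩ Gabriel ∩ Yuki ∩ Leo ∩ Clara: ∅.
There is no time when everyone is free.
No common window is at least 90 minutes long.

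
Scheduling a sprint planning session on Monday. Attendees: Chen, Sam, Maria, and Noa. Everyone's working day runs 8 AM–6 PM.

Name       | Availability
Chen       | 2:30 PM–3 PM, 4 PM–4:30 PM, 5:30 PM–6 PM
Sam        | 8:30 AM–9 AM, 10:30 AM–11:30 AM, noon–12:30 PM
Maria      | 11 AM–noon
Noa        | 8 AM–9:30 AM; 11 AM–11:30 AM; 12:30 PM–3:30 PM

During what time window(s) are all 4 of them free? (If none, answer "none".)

none

Chen ∩ Sam: ∅.
Chen ∩ Sam ∩ Maria: ∅.
Chen ∩ Sam ∩ Maria ∩ Noa: ∅.
There is no time when everyone is free.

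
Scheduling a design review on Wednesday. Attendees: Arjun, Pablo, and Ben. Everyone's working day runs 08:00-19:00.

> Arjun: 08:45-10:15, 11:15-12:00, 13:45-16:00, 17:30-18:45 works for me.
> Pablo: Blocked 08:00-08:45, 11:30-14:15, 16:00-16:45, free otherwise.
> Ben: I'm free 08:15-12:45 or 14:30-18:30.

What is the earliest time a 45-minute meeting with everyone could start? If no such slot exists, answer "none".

08:45

Arjun free: 08:45-10:15, 11:15-12:00, 13:45-16:00, 17:30-18:45.
Pablo free: 08:45-11:30, 14:15-16:00, 16:45-19:00 (invert busy blocks within the working day).
Ben free: 08:15-12:45, 14:30-18:30.
Arjun ∩ Pablo: 08:45-10:15, 11:15-11:30, 14:15-16:00, 17:30-18:45.
Arjun ∩ Pablo ∩ Ben: 08:45-10:15, 11:15-11:30, 14:30-16:00, 17:30-18:30.
Those are the intersection windows.
The first common window of at least 45 minutes is 08:45-10:15, so the earliest start is 08:45.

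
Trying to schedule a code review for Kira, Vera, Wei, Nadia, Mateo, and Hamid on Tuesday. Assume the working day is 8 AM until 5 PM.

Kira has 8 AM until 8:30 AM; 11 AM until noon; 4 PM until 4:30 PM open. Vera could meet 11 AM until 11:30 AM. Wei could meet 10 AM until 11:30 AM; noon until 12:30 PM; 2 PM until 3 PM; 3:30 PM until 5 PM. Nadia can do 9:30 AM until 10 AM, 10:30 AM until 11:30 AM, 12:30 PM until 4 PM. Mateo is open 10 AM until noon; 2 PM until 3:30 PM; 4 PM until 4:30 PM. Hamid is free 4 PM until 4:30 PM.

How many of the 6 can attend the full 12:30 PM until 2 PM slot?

Nadia can make the full 12:30-14:00 slot — that's 1.

1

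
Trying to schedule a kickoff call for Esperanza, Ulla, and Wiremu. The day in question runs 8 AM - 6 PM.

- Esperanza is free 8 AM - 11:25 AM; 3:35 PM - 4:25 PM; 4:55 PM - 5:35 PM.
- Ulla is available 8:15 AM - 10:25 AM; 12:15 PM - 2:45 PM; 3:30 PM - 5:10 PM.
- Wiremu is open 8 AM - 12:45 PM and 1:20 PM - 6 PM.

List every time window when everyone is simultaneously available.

Esperanza ∩ Ulla: 08:15-10:25, 15:35-16:25, 16:55-17:10.
Esperanza ∩ Ulla ∩ Wiremu: 08:15-10:25, 15:35-16:25, 16:55-17:10.

08:15-10:25, 15:35-16:25, 16:55-17:10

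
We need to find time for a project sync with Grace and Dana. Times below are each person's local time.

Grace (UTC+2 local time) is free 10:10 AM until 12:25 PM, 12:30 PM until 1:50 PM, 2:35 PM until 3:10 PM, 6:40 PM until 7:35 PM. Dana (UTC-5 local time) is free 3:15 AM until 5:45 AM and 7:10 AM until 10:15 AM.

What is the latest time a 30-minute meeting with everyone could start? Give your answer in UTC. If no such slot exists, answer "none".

12:40

Grace in UTC: 08:10-10:25, 10:30-11:50, 12:35-13:10, 16:40-17:35 (subtract 2h to convert from UTC+2).
Dana in UTC: 08:15-10:45, 12:10-15:15 (add 5h to convert from UTC-5).
Grace ∩ Dana: 08:15-10:25, 10:30-10:45, 12:35-13:10.
The last common window of at least 30 minutes is 12:35-13:10; a 30-minute meeting can start as late as 12:40 and still end by 13:10.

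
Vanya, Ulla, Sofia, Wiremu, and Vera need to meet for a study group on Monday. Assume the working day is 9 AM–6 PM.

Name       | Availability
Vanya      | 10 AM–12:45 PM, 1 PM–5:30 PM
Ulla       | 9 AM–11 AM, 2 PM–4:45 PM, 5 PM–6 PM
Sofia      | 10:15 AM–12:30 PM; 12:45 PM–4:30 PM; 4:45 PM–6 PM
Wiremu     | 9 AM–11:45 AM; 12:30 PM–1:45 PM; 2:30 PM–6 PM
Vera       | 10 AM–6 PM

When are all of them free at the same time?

10:15-11:00, 14:30-16:30, 17:00-17:30

Vanya ∩ Ulla: 10:00-11:00, 14:00-16:45, 17:00-17:30.
Vanya ∩ Ulla ∩ Sofia: 10:15-11:00, 14:00-16:30, 17:00-17:30.
Vanya ∩ Ulla ∩ Sofia ∩ Wiremu: 10:15-11:00, 14:30-16:30, 17:00-17:30.
Vanya ∩ Ulla ∩ Sofia ∩ Wiremu ∩ Vera: 10:15-11:00, 14:30-16:30, 17:00-17:30.
So the common availability across everyone is 10:15-11:00, 14:30-16:30, 17:00-17:30.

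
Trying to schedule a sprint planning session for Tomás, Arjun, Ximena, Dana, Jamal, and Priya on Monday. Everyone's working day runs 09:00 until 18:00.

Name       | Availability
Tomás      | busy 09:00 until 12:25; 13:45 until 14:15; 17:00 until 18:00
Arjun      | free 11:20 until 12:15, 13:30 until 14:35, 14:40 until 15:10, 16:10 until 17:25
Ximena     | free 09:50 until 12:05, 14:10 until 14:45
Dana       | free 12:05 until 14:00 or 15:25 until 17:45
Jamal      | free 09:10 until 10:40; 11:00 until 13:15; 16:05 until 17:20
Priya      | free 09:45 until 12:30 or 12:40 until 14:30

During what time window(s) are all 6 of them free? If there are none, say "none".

Tomás free: 12:25-13:45, 14:15-17:00 (invert busy blocks within the working day).
Arjun free: 11:20-12:15, 13:30-14:35, 14:40-15:10, 16:10-17:25.
Ximena free: 09:50-12:05, 14:10-14:45.
Dana free: 12:05-14:00, 15:25-17:45.
Jamal free: 09:10-10:40, 11:00-13:15, 16:05-17:20.
Priya free: 09:45-12:30, 12:40-14:30.
Tomás ∩ Arjun: 13:30-13:45, 14:15-14:35, 14:40-15:10, 16:10-17:00.
Tomás ∩ Arjun ∩ Ximena: 14:15-14:35, 14:40-14:45.
Tomás ∩ Arjun ∩ Ximena ∩ Dana: ∅.
Tomás ∩ Arjun ∩ Ximena ∩ Dana ∩ Jamal: ∅.
Tomás ∩ Arjun ∩ Ximena ∩ Dana ∩ Jamal ∩ Priya: ∅.
There is no time when everyone is free.

none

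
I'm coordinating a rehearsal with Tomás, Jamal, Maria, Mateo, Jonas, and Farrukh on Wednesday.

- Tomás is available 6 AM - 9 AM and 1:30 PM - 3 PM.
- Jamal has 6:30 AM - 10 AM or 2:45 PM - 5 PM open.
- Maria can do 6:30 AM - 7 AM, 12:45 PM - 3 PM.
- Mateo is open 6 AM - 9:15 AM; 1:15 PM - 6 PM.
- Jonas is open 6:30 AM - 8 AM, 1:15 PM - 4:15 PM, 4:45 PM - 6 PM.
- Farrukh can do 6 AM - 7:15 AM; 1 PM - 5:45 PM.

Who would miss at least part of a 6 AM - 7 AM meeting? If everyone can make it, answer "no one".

Jamal, Jonas, Maria

Tomás: free for 06:00-07:00. Jamal: not fully free for 06:00-07:00. Maria: not fully free for 06:00-07:00. Mateo: free for 06:00-07:00. Jonas: not fully free for 06:00-07:00. Farrukh: free for 06:00-07:00.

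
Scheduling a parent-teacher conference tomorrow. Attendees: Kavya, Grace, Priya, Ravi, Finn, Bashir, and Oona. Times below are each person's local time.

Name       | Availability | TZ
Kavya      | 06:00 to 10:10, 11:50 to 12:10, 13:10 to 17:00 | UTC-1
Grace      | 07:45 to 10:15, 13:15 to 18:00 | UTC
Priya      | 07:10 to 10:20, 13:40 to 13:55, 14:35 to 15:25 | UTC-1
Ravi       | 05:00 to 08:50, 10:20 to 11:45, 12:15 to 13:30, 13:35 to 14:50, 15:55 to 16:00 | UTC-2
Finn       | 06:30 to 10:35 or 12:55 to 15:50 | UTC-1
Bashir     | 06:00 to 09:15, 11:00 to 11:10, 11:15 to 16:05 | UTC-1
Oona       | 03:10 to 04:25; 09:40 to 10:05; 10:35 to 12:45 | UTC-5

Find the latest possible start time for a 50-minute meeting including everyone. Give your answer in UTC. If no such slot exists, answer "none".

Kavya in UTC: 07:00-11:10, 12:50-13:10, 14:10-18:00 (add 1h to convert from UTC-1).
Grace in UTC: 07:45-10:15, 13:15-18:00.
Priya in UTC: 08:10-11:20, 14:40-14:55, 15:35-16:25 (add 1h to convert from UTC-1).
Ravi in UTC: 07:00-10:50, 12:20-13:45, 14:15-15:30, 15:35-16:50, 17:55-18:00 (add 2h to convert from UTC-2).
Finn in UTC: 07:30-11:35, 13:55-16:50 (add 1h to convert from UTC-1).
Bashir in UTC: 07:00-10:15, 12:00-12:10, 12:15-17:05 (add 1h to convert from UTC-1).
Oona in UTC: 08:10-09:25, 14:40-15:05, 15:35-17:45 (add 5h to convert from UTC-5).
Kavya ∩ Grace: 07:45-10:15, 14:10-18:00.
Kavya ∩ Grace ∩ Priya: 08:10-10:15, 14:40-14:55, 15:35-16:25.
Kavya ∩ Grace ∩ Priya ∩ Ravi: 08:10-10:15, 14:40-14:55, 15:35-16:25.
Kavya ∩ Grace ∩ Priya ∩ Ravi ∩ Finn: 08:10-10:15, 14:40-14:55, 15:35-16:25.
Kavya ∩ Grace ∩ Priya ∩ Ravi ∩ Finn ∩ Bashir: 08:10-10:15, 14:40-14:55, 15:35-16:25.
Kavya ∩ Grace ∩ Priya ∩ Ravi ∩ Finn ∩ Bashir ∩ Oona: 08:10-09:25, 14:40-14:55, 15:35-16:25.
So the common availability across everyone is 08:10-09:25, 14:40-14:55, 15:35-16:25.
The last common window of at least 50 minutes is 15:35-16:25; a 50-minute meeting can start as late as 15:35 and still end by 16:25.

15:35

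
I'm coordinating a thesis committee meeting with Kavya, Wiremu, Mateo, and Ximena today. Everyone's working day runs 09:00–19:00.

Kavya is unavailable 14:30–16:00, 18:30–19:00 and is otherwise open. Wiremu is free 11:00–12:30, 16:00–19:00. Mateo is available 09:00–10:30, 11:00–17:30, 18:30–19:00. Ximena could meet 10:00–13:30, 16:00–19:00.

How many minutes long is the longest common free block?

Kavya free: 09:00-14:30, 16:00-18:30 (invert busy blocks within the working day).
Wiremu free: 11:00-12:30, 16:00-19:00.
Mateo free: 09:00-10:30, 11:00-17:30, 18:30-19:00.
Ximena free: 10:00-13:30, 16:00-19:00.
Kavya ∩ Wiremu: 11:00-12:30, 16:00-18:30.
Kavya ∩ Wiremu ∩ Mateo: 11:00-12:30, 16:00-17:30.
Kavya ∩ Wiremu ∩ Mateo ∩ Ximena: 11:00-12:30, 16:00-17:30.
The longest is 11:00-12:30 at 90 minutes.

90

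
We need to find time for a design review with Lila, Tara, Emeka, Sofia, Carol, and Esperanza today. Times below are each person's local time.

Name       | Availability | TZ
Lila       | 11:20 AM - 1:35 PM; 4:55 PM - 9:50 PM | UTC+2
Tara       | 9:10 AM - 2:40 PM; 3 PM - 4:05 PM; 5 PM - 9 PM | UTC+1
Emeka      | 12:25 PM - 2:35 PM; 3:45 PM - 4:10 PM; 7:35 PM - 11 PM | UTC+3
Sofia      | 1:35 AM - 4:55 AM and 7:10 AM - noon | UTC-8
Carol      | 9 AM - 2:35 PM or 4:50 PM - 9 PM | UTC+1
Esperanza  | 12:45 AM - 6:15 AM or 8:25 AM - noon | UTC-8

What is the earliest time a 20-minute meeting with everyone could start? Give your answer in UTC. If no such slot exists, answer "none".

09:35

Lila in UTC: 09:20-11:35, 14:55-19:50 (subtract 2h to convert from UTC+2).
Tara in UTC: 08:10-13:40, 14:00-15:05, 16:00-20:00 (subtract 1h to convert from UTC+1).
Emeka in UTC: 09:25-11:35, 12:45-13:10, 16:35-20:00 (subtract 3h to convert from UTC+3).
Sofia in UTC: 09:35-12:55, 15:10-20:00 (add 8h to convert from UTC-8).
Carol in UTC: 08:00-13:35, 15:50-20:00 (subtract 1h to convert from UTC+1).
Esperanza in UTC: 08:45-14:15, 16:25-20:00 (add 8h to convert from UTC-8).
Lila ∩ Tara: 09:20-11:35, 14:55-15:05, 16:00-19:50.
Lila ∩ Tara ∩ Emeka: 09:25-11:35, 16:35-19:50.
Lila ∩ Tara ∩ Emeka ∩ Sofia: 09:35-11:35, 16:35-19:50.
Lila ∩ Tara ∩ Emeka ∩ Sofia ∩ Carol: 09:35-11:35, 16:35-19:50.
Lila ∩ Tara ∩ Emeka ∩ Sofia ∩ Carol ∩ Esperanza: 09:35-11:35, 16:35-19:50.
The first common window of at least 20 minutes is 09:35-11:35, so the earliest start is 09:35.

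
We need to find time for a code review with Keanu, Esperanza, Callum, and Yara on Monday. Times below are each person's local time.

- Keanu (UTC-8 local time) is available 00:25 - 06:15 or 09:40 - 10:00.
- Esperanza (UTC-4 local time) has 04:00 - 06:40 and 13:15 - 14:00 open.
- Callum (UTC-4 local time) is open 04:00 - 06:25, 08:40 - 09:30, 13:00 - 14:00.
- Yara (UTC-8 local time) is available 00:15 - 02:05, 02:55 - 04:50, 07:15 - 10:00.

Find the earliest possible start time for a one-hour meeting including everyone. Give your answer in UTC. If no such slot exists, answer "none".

08:25

Keanu in UTC: 08:25-14:15, 17:40-18:00 (add 8h to convert from UTC-8).
Esperanza in UTC: 08:00-10:40, 17:15-18:00 (add 4h to convert from UTC-4).
Callum in UTC: 08:00-10:25, 12:40-13:30, 17:00-18:00 (add 4h to convert from UTC-4).
Yara in UTC: 08:15-10:05, 10:55-12:50, 15:15-18:00 (add 8h to convert from UTC-8).
Keanu ∩ Esperanza: 08:25-10:40, 17:40-18:00.
Keanu ∩ Esperanza ∩ Callum: 08:25-10:25, 17:40-18:00.
Keanu ∩ Esperanza ∩ Callum ∩ Yara: 08:25-10:05, 17:40-18:00.
The first common window of at least 60 minutes is 08:25-10:05, so the earliest start is 08:25.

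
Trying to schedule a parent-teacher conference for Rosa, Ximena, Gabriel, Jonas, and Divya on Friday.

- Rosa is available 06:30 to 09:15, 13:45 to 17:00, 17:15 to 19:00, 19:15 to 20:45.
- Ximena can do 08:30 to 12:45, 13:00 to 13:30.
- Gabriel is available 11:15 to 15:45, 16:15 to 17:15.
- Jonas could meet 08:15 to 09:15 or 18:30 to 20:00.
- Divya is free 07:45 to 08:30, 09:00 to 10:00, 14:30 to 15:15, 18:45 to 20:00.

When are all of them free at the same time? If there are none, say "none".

none

Rosa ∩ Ximena: 08:30-09:15.
Rosa ∩ Ximena ∩ Gabriel: ∅.
Rosa ∩ Ximena ∩ Gabriel ∩ Jonas: ∅.
Rosa ∩ Ximena ∩ Gabriel ∩ Jonas ∩ Divya: ∅.
There is no time when everyone is free.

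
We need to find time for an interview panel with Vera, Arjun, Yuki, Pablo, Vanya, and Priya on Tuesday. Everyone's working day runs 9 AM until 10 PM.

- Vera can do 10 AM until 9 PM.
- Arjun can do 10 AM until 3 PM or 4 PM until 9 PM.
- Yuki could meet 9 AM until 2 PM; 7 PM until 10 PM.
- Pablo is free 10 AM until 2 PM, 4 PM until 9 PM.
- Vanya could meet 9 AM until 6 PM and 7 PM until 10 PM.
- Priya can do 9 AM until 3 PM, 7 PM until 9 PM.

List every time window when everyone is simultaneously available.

Vera ∩ Arjun: 10:00-15:00, 16:00-21:00.
Vera ∩ Arjun ∩ Yuki: 10:00-14:00, 19:00-21:00.
Vera ∩ Arjun ∩ Yuki ∩ Pablo: 10:00-14:00, 19:00-21:00.
Vera ∩ Arjun ∩ Yuki ∩ Pablo ∩ Vanya: 10:00-14:00, 19:00-21:00.
Vera ∩ Arjun ∩ Yuki ∩ Pablo ∩ Vanya ∩ Priya: 10:00-14:00, 19:00-21:00.

10:00-14:00, 19:00-21:00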